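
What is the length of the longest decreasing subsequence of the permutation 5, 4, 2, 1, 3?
4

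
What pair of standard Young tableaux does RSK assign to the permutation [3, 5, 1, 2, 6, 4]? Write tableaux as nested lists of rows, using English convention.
Insert each entry of the permutation into P by Schensted row insertion, recording in Q the position of each new cell.

Insert 3: appended to row 1. P = [[3]].
Insert 5: appended to row 1. P = [[3, 5]].
Insert 1: 1 bumps 3 from row 1; 3 starts row 2. P = [[1, 5], [3]].
Insert 2: 2 bumps 5 from row 1; 5 appends to row 2. P = [[1, 2], [3, 5]].
Insert 6: appended to row 1. P = [[1, 2, 6], [3, 5]].
Insert 4: 4 bumps 6 from row 1; 6 appends to row 2. P = [[1, 2, 4], [3, 5, 6]].

So P = [[1, 2, 4], [3, 5, 6]], Q = [[1, 2, 5], [3, 4, 6]].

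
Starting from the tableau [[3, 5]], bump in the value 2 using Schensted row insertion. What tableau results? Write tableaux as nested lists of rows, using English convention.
[[2, 5], [3]]

In row 1, 2 replaces 3 (the leftmost entry greater than 2); 3 is bumped to row 2. 3 starts a new row 2. The new tableau is [[2, 5], [3]].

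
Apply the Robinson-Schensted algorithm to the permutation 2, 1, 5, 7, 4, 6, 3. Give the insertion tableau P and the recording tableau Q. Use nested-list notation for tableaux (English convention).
P = [[1, 3, 6], [2, 4, 7], [5]], Q = [[1, 3, 4], [2, 5, 6], [7]]

Insert each entry of the permutation into P by Schensted row insertion, recording in Q the position of each new cell.

Insert 2: appended to row 1. P = [[2]].
Insert 1: 1 bumps 2 from row 1; 2 starts row 2. P = [[1], [2]].
Insert 5: appended to row 1. P = [[1, 5], [2]].
Insert 7: appended to row 1. P = [[1, 5, 7], [2]].
Insert 4: 4 bumps 5 from row 1; 5 appends to row 2. P = [[1, 4, 7], [2, 5]].
Insert 6: 6 bumps 7 from row 1; 7 appends to row 2. P = [[1, 4, 6], [2, 5, 7]].
Insert 3: 3 bumps 4 from row 1; 4 bumps 5 from row 2; 5 starts row 3. P = [[1, 3, 6], [2, 4, 7], [5]].

So P = [[1, 3, 6], [2, 4, 7], [5]], Q = [[1, 3, 4], [2, 5, 6], [7]].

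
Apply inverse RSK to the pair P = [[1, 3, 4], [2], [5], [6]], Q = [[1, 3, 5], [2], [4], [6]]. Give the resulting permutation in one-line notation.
6 2 5 3 4 1

Reverse the RSK construction: for i from n down to 1, find the cell of Q containing i, remove the entry at that cell from P, and reverse-bump it up through P; the value ejected from row 1 is w(i).

Step i=6: Q has 6 at row 4, column 1; remove 6 from row 4 of P and reverse-bump: 6 enters row 3 and ejects 5; 5 enters row 2 and ejects 2; 2 enters row 1 and ejects 1. So w(6) = 1. P is now [[2, 3, 4], [5], [6]].
Step i=5: Q has 5 at row 1, column 3; remove that cell from P, ejecting 4. So w(5) = 4. P is now [[2, 3], [5], [6]].
Step i=4: Q has 4 at row 3, column 1; remove 6 from row 3 of P and reverse-bump: 6 enters row 2 and ejects 5; 5 enters row 1 and ejects 3. So w(4) = 3. P is now [[2, 5], [6]].
Step i=3: Q has 3 at row 1, column 2; remove that cell from P, ejecting 5. So w(3) = 5. P is now [[2], [6]].
Step i=2: Q has 2 at row 2, column 1; remove 6 from row 2 of P and reverse-bump: 6 enters row 1 and ejects 2. So w(2) = 2. P is now [[6]].
Step i=1: Q has 1 at row 1, column 1; remove that cell from P, ejecting 6. So w(1) = 6. P is now [].

So w = 6 2 5 3 4 1.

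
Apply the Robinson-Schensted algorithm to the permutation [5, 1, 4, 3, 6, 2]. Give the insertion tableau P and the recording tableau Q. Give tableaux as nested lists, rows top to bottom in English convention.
Insert each entry of the permutation into P by Schensted row insertion, recording in Q the position of each new cell.

Insert 5: appended to row 1. P = [[5]].
Insert 1: 1 bumps 5 from row 1; 5 starts row 2. P = [[1], [5]].
Insert 4: appended to row 1. P = [[1, 4], [5]].
Insert 3: 3 bumps 4 from row 1; 4 bumps 5 from row 2; 5 starts row 3. P = [[1, 3], [4], [5]].
Insert 6: appended to row 1. P = [[1, 3, 6], [4], [5]].
Insert 2: 2 bumps 3 from row 1; 3 bumps 4 from row 2; 4 bumps 5 from row 3; 5 starts row 4. P = [[1, 2, 6], [3], [4], [5]].

So P = [[1, 2, 6], [3], [4], [5]], Q = [[1, 3, 5], [2], [4], [6]].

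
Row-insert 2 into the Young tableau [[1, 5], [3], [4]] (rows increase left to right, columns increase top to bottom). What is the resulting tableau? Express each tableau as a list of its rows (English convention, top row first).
[[1, 2], [3, 5], [4]]

In row 1, 2 replaces 5 (the leftmost entry greater than 2); 5 is bumped to row 2. 5 is appended to row 2. The new tableau is [[1, 2], [3, 5], [4]].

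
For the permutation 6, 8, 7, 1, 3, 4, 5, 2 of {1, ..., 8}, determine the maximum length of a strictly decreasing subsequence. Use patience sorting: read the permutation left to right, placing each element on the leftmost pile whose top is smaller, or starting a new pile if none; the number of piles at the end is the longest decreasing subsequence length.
6: new pile. tops = [6]
8: onto pile 1 (replacing 6). tops = [8]
7: new pile. tops = [8, 7]
1: new pile. tops = [8, 7, 1]
3: onto pile 3 (replacing 1). tops = [8, 7, 3]
4: onto pile 3 (replacing 3). tops = [8, 7, 4]
5: onto pile 3 (replacing 4). tops = [8, 7, 5]
2: new pile. tops = [8, 7, 5, 2]

4 piles, so the longest decreasing subsequence has length 4.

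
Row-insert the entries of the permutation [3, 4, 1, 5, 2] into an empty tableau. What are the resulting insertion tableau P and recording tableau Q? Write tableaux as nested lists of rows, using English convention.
Insert each entry of the permutation into P by Schensted row insertion, recording in Q the position of each new cell.

Insert 3: appended to row 1. P = [[3]].
Insert 4: appended to row 1. P = [[3, 4]].
Insert 1: 1 bumps 3 from row 1; 3 starts row 2. P = [[1, 4], [3]].
Insert 5: appended to row 1. P = [[1, 4, 5], [3]].
Insert 2: 2 bumps 4 from row 1; 4 appends to row 2. P = [[1, 2, 5], [3, 4]].

So P = [[1, 2, 5], [3, 4]], Q = [[1, 2, 4], [3, 5]].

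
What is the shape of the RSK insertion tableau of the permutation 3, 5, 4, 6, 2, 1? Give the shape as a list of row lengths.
[3, 1, 1, 1]

Row-insert each entry into an empty tableau.

After inserting 3: P = [[3]].
After inserting 5: P = [[3, 5]].
After inserting 4: P = [[3, 4], [5]].
After inserting 6: P = [[3, 4, 6], [5]].
After inserting 2: P = [[2, 4, 6], [3], [5]].
After inserting 1: P = [[1, 4, 6], [2], [3], [5]].

The final insertion tableau P = [[1, 4, 6], [2], [3], [5]] has shape [3, 1, 1, 1].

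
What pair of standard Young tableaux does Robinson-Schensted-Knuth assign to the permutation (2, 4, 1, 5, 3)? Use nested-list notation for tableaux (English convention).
P = [[1, 3, 5], [2, 4]], Q = [[1, 2, 4], [3, 5]]

Insert each entry of the permutation into P by Schensted row insertion, recording in Q the position of each new cell.

Insert 2: appended to row 1. P = [[2]], Q = [[1]].
Insert 4: appended to row 1. P = [[2, 4]], Q = [[1, 2]].
Insert 1: 1 bumps 2 from row 1; 2 starts row 2. P = [[1, 4], [2]], Q = [[1, 2], [3]].
Insert 5: appended to row 1. P = [[1, 4, 5], [2]], Q = [[1, 2, 4], [3]].
Insert 3: 3 bumps 4 from row 1; 4 appends to row 2. P = [[1, 3, 5], [2, 4]], Q = [[1, 2, 4], [3, 5]].

So P = [[1, 3, 5], [2, 4]], Q = [[1, 2, 4], [3, 5]].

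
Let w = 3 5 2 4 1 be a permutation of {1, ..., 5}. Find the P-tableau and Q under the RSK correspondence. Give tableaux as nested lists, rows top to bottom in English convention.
Insert each entry of the permutation into P by Schensted row insertion, recording in Q the position of each new cell.

After inserting 3: P = [[3]].
After inserting 5: P = [[3, 5]].
After inserting 2: P = [[2, 5], [3]].
After inserting 4: P = [[2, 4], [3, 5]].
After inserting 1: P = [[1, 4], [2, 5], [3]].

So P = [[1, 4], [2, 5], [3]], Q = [[1, 2], [3, 4], [5]].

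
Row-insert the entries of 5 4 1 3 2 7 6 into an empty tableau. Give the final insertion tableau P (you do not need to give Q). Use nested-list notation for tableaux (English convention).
Insert 5: appended to row 1. P = [[5]].
Insert 4: 4 bumps 5 from row 1; 5 starts row 2. P = [[4], [5]].
Insert 1: 1 bumps 4 from row 1; 4 bumps 5 from row 2; 5 starts row 3. P = [[1], [4], [5]].
Insert 3: appended to row 1. P = [[1, 3], [4], [5]].
Insert 2: 2 bumps 3 from row 1; 3 bumps 4 from row 2; 4 bumps 5 from row 3; 5 starts row 4. P = [[1, 2], [3], [4], [5]].
Insert 7: appended to row 1. P = [[1, 2, 7], [3], [4], [5]].
Insert 6: 6 bumps 7 from row 1; 7 appends to row 2. P = [[1, 2, 6], [3, 7], [4], [5]].

So P = [[1, 2, 6], [3, 7], [4], [5]].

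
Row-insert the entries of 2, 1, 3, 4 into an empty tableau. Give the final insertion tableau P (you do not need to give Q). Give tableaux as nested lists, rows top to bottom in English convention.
P = [[1, 3, 4], [2]]

Insert 2: appended to row 1. P = [[2]].
Insert 1: 1 bumps 2 from row 1; 2 starts row 2. P = [[1], [2]].
Insert 3: appended to row 1. P = [[1, 3], [2]].
Insert 4: appended to row 1. P = [[1, 3, 4], [2]].

So P = [[1, 3, 4], [2]].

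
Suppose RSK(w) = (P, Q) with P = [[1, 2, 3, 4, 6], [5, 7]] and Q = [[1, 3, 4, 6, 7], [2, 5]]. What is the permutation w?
5 1 2 7 3 4 6

Reverse the RSK construction: for i from n down to 1, find the cell of Q containing i, remove the entry at that cell from P, and reverse-bump it up through P; the value ejected from row 1 is w(i).

Step i=7: Q has 7 at row 1, column 5; remove that cell from P, ejecting 6. So w(7) = 6. P is now [[1, 2, 3, 4], [5, 7]].
Step i=6: Q has 6 at row 1, column 4; remove that cell from P, ejecting 4. So w(6) = 4. P is now [[1, 2, 3], [5, 7]].
Step i=5: Q has 5 at row 2, column 2; remove 7 from row 2 of P and reverse-bump: 7 enters row 1 and ejects 3. So w(5) = 3. P is now [[1, 2, 7], [5]].
Step i=4: Q has 4 at row 1, column 3; remove that cell from P, ejecting 7. So w(4) = 7. P is now [[1, 2], [5]].
Step i=3: Q has 3 at row 1, column 2; remove that cell from P, ejecting 2. So w(3) = 2. P is now [[1], [5]].
Step i=2: Q has 2 at row 2, column 1; remove 5 from row 2 of P and reverse-bump: 5 enters row 1 and ejects 1. So w(2) = 1. P is now [[5]].
Step i=1: Q has 1 at row 1, column 1; remove that cell from P, ejecting 5. So w(1) = 5. P is now [].

So w = 5 1 2 7 3 4 6.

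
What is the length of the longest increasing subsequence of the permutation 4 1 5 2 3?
3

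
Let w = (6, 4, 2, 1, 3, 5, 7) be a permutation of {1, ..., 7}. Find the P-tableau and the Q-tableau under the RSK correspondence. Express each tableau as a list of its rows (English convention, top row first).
Insert each entry of the permutation into P by Schensted row insertion, recording in Q the position of each new cell.

Insert 6: appended to row 1. P = [[6]], Q = [[1]].
Insert 4: 4 bumps 6 from row 1; 6 starts row 2. P = [[4], [6]], Q = [[1], [2]].
Insert 2: 2 bumps 4 from row 1; 4 bumps 6 from row 2; 6 starts row 3. P = [[2], [4], [6]], Q = [[1], [2], [3]].
Insert 1: 1 bumps 2 from row 1; 2 bumps 4 from row 2; 4 bumps 6 from row 3; 6 starts row 4. P = [[1], [2], [4], [6]], Q = [[1], [2], [3], [4]].
Insert 3: appended to row 1. P = [[1, 3], [2], [4], [6]], Q = [[1, 5], [2], [3], [4]].
Insert 5: appended to row 1. P = [[1, 3, 5], [2], [4], [6]], Q = [[1, 5, 6], [2], [3], [4]].
Insert 7: appended to row 1. P = [[1, 3, 5, 7], [2], [4], [6]], Q = [[1, 5, 6, 7], [2], [3], [4]].

So P = [[1, 3, 5, 7], [2], [4], [6]], Q = [[1, 5, 6, 7], [2], [3], [4]].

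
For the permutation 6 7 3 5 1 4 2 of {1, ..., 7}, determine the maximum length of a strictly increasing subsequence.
2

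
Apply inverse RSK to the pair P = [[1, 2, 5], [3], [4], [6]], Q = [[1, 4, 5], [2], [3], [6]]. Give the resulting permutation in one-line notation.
6 4 1 3 5 2

Reverse the RSK construction: for i from n down to 1, find the cell of Q containing i, remove the entry at that cell from P, and reverse-bump it up through P; the value ejected from row 1 is w(i).

Step i=6: Q has 6 at row 4, column 1; remove 6 from row 4 of P and reverse-bump: 6 enters row 3 and ejects 4; 4 enters row 2 and ejects 3; 3 enters row 1 and ejects 2. So w(6) = 2. P is now [[1, 3, 5], [4], [6]].
Step i=5: Q has 5 at row 1, column 3; remove that cell from P, ejecting 5. So w(5) = 5. P is now [[1, 3], [4], [6]].
Step i=4: Q has 4 at row 1, column 2; remove that cell from P, ejecting 3. So w(4) = 3. P is now [[1], [4], [6]].
Step i=3: Q has 3 at row 3, column 1; remove 6 from row 3 of P and reverse-bump: 6 enters row 2 and ejects 4; 4 enters row 1 and ejects 1. So w(3) = 1. P is now [[4], [6]].
Step i=2: Q has 2 at row 2, column 1; remove 6 from row 2 of P and reverse-bump: 6 enters row 1 and ejects 4. So w(2) = 4. P is now [[6]].
Step i=1: Q has 1 at row 1, column 1; remove that cell from P, ejecting 6. So w(1) = 6. P is now [].

So w = 6 4 1 3 5 2.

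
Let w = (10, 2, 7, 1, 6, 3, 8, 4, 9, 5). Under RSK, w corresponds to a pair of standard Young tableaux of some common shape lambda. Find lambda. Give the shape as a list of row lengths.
[4, 4, 1, 1]

Row-insert each entry into an empty tableau.

After inserting 10: P = [[10]].
After inserting 2: P = [[2], [10]].
After inserting 7: P = [[2, 7], [10]].
After inserting 1: P = [[1, 7], [2], [10]].
After inserting 6: P = [[1, 6], [2, 7], [10]].
After inserting 3: P = [[1, 3], [2, 6], [7], [10]].
After inserting 8: P = [[1, 3, 8], [2, 6], [7], [10]].
After inserting 4: P = [[1, 3, 4], [2, 6, 8], [7], [10]].
After inserting 9: P = [[1, 3, 4, 9], [2, 6, 8], [7], [10]].
After inserting 5: P = [[1, 3, 4, 5], [2, 6, 8, 9], [7], [10]].

The final insertion tableau P = [[1, 3, 4, 5], [2, 6, 8, 9], [7], [10]] has shape [4, 4, 1, 1].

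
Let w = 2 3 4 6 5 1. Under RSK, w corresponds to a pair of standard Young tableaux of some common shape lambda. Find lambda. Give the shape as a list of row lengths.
Row-insert each entry into an empty tableau.

After inserting 2: P = [[2]].
After inserting 3: P = [[2, 3]].
After inserting 4: P = [[2, 3, 4]].
After inserting 6: P = [[2, 3, 4, 6]].
After inserting 5: P = [[2, 3, 4, 5], [6]].
After inserting 1: P = [[1, 3, 4, 5], [2], [6]].

The final insertion tableau P = [[1, 3, 4, 5], [2], [6]] has shape [4, 1, 1].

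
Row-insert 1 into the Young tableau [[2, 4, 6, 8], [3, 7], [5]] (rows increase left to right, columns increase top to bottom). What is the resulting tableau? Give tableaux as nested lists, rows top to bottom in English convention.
In row 1, 1 replaces 2 (the leftmost entry greater than 1); 2 is bumped to row 2. In row 2, 2 replaces 3 (the leftmost entry greater than 2); 3 is bumped to row 3. In row 3, 3 replaces 5 (the leftmost entry greater than 3); 5 is bumped to row 4. 5 starts a new row 4. The new tableau is [[1, 4, 6, 8], [2, 7], [3], [5]].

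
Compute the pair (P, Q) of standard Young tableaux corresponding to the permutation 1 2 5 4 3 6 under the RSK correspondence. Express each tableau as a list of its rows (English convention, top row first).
P = [[1, 2, 3, 6], [4], [5]], Q = [[1, 2, 3, 6], [4], [5]]

Insert each entry of the permutation into P by Schensted row insertion, recording in Q the position of each new cell.

Insert 1: appended to row 1. P = [[1]].
Insert 2: appended to row 1. P = [[1, 2]].
Insert 5: appended to row 1. P = [[1, 2, 5]].
Insert 4: 4 bumps 5 from row 1; 5 starts row 2. P = [[1, 2, 4], [5]].
Insert 3: 3 bumps 4 from row 1; 4 bumps 5 from row 2; 5 starts row 3. P = [[1, 2, 3], [4], [5]].
Insert 6: appended to row 1. P = [[1, 2, 3, 6], [4], [5]].

So P = [[1, 2, 3, 6], [4], [5]], Q = [[1, 2, 3, 6], [4], [5]].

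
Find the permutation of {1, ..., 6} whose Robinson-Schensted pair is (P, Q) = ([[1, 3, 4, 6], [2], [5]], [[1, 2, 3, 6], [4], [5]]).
2 3 5 4 1 6

Reverse the RSK construction: for i from n down to 1, find the cell of Q containing i, remove the entry at that cell from P, and reverse-bump it up through P; the value ejected from row 1 is w(i).

Step i=6: Q has 6 at row 1, column 4; remove that cell from P, ejecting 6. So w(6) = 6. P is now [[1, 3, 4], [2], [5]].
Step i=5: Q has 5 at row 3, column 1; remove 5 from row 3 of P and reverse-bump: 5 enters row 2 and ejects 2; 2 enters row 1 and ejects 1. So w(5) = 1. P is now [[2, 3, 4], [5]].
Step i=4: Q has 4 at row 2, column 1; remove 5 from row 2 of P and reverse-bump: 5 enters row 1 and ejects 4. So w(4) = 4. P is now [[2, 3, 5]].
Step i=3: Q has 3 at row 1, column 3; remove that cell from P, ejecting 5. So w(3) = 5. P is now [[2, 3]].
Step i=2: Q has 2 at row 1, column 2; remove that cell from P, ejecting 3. So w(2) = 3. P is now [[2]].
Step i=1: Q has 1 at row 1, column 1; remove that cell from P, ejecting 2. So w(1) = 2. P is now [].

So w = 2 3 5 4 1 6.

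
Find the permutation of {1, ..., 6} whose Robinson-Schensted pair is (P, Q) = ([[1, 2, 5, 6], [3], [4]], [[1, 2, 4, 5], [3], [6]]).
1 4 3 5 6 2

Reverse the RSK construction: for i from n down to 1, find the cell of Q containing i, remove the entry at that cell from P, and reverse-bump it up through P; the value ejected from row 1 is w(i).

Step i=6: Q has 6 at row 3, column 1; remove 4 from row 3 of P and reverse-bump: 4 enters row 2 and ejects 3; 3 enters row 1 and ejects 2. So w(6) = 2. P is now [[1, 3, 5, 6], [4]].
Step i=5: Q has 5 at row 1, column 4; remove that cell from P, ejecting 6. So w(5) = 6. P is now [[1, 3, 5], [4]].
Step i=4: Q has 4 at row 1, column 3; remove that cell from P, ejecting 5. So w(4) = 5. P is now [[1, 3], [4]].
Step i=3: Q has 3 at row 2, column 1; remove 4 from row 2 of P and reverse-bump: 4 enters row 1 and ejects 3. So w(3) = 3. P is now [[1, 4]].
Step i=2: Q has 2 at row 1, column 2; remove that cell from P, ejecting 4. So w(2) = 4. P is now [[1]].
Step i=1: Q has 1 at row 1, column 1; remove that cell from P, ejecting 1. So w(1) = 1. P is now [].

So w = 1 4 3 5 6 2.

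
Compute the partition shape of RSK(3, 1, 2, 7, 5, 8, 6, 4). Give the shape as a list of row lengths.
[4, 3, 1]

RSK row insertion gives P = [[1, 2, 4, 6], [3, 5, 8], [7]], which has shape [4, 3, 1].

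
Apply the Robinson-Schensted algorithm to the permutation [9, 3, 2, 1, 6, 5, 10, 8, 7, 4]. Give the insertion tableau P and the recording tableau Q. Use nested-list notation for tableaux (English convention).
Insert each entry of the permutation into P by Schensted row insertion, recording in Q the position of each new cell.

After inserting 9: P = [[9]].
After inserting 3: P = [[3], [9]].
After inserting 2: P = [[2], [3], [9]].
After inserting 1: P = [[1], [2], [3], [9]].
After inserting 6: P = [[1, 6], [2], [3], [9]].
After inserting 5: P = [[1, 5], [2, 6], [3], [9]].
After inserting 10: P = [[1, 5, 10], [2, 6], [3], [9]].
After inserting 8: P = [[1, 5, 8], [2, 6, 10], [3], [9]].
After inserting 7: P = [[1, 5, 7], [2, 6, 8], [3, 10], [9]].
After inserting 4: P = [[1, 4, 7], [2, 5, 8], [3, 6], [9, 10]].

So P = [[1, 4, 7], [2, 5, 8], [3, 6], [9, 10]], Q = [[1, 5, 7], [2, 6, 8], [3, 9], [4, 10]].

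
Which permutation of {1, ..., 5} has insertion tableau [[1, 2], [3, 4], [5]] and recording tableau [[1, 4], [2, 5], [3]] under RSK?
5 3 1 4 2

Reverse the RSK construction: for i from n down to 1, find the cell of Q containing i, remove the entry at that cell from P, and reverse-bump it up through P; the value ejected from row 1 is w(i).

Step i=5: Q has 5 at row 2, column 2; remove 4 from row 2 of P and reverse-bump: 4 enters row 1 and ejects 2. So w(5) = 2. P is now [[1, 4], [3], [5]].
Step i=4: Q has 4 at row 1, column 2; remove that cell from P, ejecting 4. So w(4) = 4. P is now [[1], [3], [5]].
Step i=3: Q has 3 at row 3, column 1; remove 5 from row 3 of P and reverse-bump: 5 enters row 2 and ejects 3; 3 enters row 1 and ejects 1. So w(3) = 1. P is now [[3], [5]].
Step i=2: Q has 2 at row 2, column 1; remove 5 from row 2 of P and reverse-bump: 5 enters row 1 and ejects 3. So w(2) = 3. P is now [[5]].
Step i=1: Q has 1 at row 1, column 1; remove that cell from P, ejecting 5. So w(1) = 5. P is now [].

So w = 5 3 1 4 2.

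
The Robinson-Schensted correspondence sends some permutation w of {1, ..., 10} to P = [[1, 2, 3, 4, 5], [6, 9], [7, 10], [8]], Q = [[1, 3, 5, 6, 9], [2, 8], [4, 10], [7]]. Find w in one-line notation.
8 1 7 2 6 10 3 4 9 5

Reverse the RSK construction: for i from n down to 1, find the cell of Q containing i, remove the entry at that cell from P, and reverse-bump it up through P; the value ejected from row 1 is w(i).

Step i=10: Q has 10 at row 3, column 2; remove 10 from row 3 of P and reverse-bump: 10 enters row 2 and ejects 9; 9 enters row 1 and ejects 5. So w(10) = 5. P is now [[1, 2, 3, 4, 9], [6, 10], [7], [8]].
Step i=9: Q has 9 at row 1, column 5; remove that cell from P, ejecting 9. So w(9) = 9. P is now [[1, 2, 3, 4], [6, 10], [7], [8]].
Step i=8: Q has 8 at row 2, column 2; remove 10 from row 2 of P and reverse-bump: 10 enters row 1 and ejects 4. So w(8) = 4. P is now [[1, 2, 3, 10], [6], [7], [8]].
Step i=7: Q has 7 at row 4, column 1; remove 8 from row 4 of P and reverse-bump: 8 enters row 3 and ejects 7; 7 enters row 2 and ejects 6; 6 enters row 1 and ejects 3. So w(7) = 3. P is now [[1, 2, 6, 10], [7], [8]].
Step i=6: Q has 6 at row 1, column 4; remove that cell from P, ejecting 10. So w(6) = 10. P is now [[1, 2, 6], [7], [8]].
Step i=5: Q has 5 at row 1, column 3; remove that cell from P, ejecting 6. So w(5) = 6. P is now [[1, 2], [7], [8]].
Step i=4: Q has 4 at row 3, column 1; remove 8 from row 3 of P and reverse-bump: 8 enters row 2 and ejects 7; 7 enters row 1 and ejects 2. So w(4) = 2. P is now [[1, 7], [8]].
Step i=3: Q has 3 at row 1, column 2; remove that cell from P, ejecting 7. So w(3) = 7. P is now [[1], [8]].
Step i=2: Q has 2 at row 2, column 1; remove 8 from row 2 of P and reverse-bump: 8 enters row 1 and ejects 1. So w(2) = 1. P is now [[8]].
Step i=1: Q has 1 at row 1, column 1; remove that cell from P, ejecting 8. So w(1) = 8. P is now [].

So w = 8 1 7 2 6 10 3 4 9 5.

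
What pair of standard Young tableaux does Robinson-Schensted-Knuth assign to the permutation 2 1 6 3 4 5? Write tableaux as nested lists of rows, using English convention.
P = [[1, 3, 4, 5], [2, 6]], Q = [[1, 3, 5, 6], [2, 4]]

Insert each entry of the permutation into P by Schensted row insertion, recording in Q the position of each new cell.

Insert 2: appended to row 1. P = [[2]], Q = [[1]].
Insert 1: 1 bumps 2 from row 1; 2 starts row 2. P = [[1], [2]], Q = [[1], [2]].
Insert 6: appended to row 1. P = [[1, 6], [2]], Q = [[1, 3], [2]].
Insert 3: 3 bumps 6 from row 1; 6 appends to row 2. P = [[1, 3], [2, 6]], Q = [[1, 3], [2, 4]].
Insert 4: appended to row 1. P = [[1, 3, 4], [2, 6]], Q = [[1, 3, 5], [2, 4]].
Insert 5: appended to row 1. P = [[1, 3, 4, 5], [2, 6]], Q = [[1, 3, 5, 6], [2, 4]].

So P = [[1, 3, 4, 5], [2, 6]], Q = [[1, 3, 5, 6], [2, 4]].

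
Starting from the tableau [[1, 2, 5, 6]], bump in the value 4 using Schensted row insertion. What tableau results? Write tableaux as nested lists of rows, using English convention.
[[1, 2, 4, 6], [5]]

In row 1, 4 replaces 5 (the leftmost entry greater than 4); 5 is bumped to row 2. 5 starts a new row 2. The new tableau is [[1, 2, 4, 6], [5]].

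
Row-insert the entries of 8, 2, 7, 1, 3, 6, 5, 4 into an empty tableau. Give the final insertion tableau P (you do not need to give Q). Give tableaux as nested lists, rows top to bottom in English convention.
P = [[1, 3, 4], [2, 5], [6], [7], [8]]

Insert 8: appended to row 1. P = [[8]].
Insert 2: 2 bumps 8 from row 1; 8 starts row 2. P = [[2], [8]].
Insert 7: appended to row 1. P = [[2, 7], [8]].
Insert 1: 1 bumps 2 from row 1; 2 bumps 8 from row 2; 8 starts row 3. P = [[1, 7], [2], [8]].
Insert 3: 3 bumps 7 from row 1; 7 appends to row 2. P = [[1, 3], [2, 7], [8]].
Insert 6: appended to row 1. P = [[1, 3, 6], [2, 7], [8]].
Insert 5: 5 bumps 6 from row 1; 6 bumps 7 from row 2; 7 bumps 8 from row 3; 8 starts row 4. P = [[1, 3, 5], [2, 6], [7], [8]].
Insert 4: 4 bumps 5 from row 1; 5 bumps 6 from row 2; 6 bumps 7 from row 3; 7 bumps 8 from row 4; 8 starts row 5. P = [[1, 3, 4], [2, 5], [6], [7], [8]].

So P = [[1, 3, 4], [2, 5], [6], [7], [8]].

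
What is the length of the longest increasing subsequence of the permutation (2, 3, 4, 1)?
3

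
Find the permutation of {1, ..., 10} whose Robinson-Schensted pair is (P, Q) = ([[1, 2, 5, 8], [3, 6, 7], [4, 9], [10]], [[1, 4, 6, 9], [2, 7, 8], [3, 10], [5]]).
Reverse RSK: for i = n, n-1, ..., 1, locate i in Q, remove the corresponding corner cell from P, and reverse-bump its entry up through P; the value ejected from row 1 is w(i).

So w = 10 4 3 6 1 9 2 7 8 5.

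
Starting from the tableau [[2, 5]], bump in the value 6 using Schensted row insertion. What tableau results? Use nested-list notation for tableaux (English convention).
6 is larger than every entry of row 1, so it is appended to row 1. The new tableau is [[2, 5, 6]].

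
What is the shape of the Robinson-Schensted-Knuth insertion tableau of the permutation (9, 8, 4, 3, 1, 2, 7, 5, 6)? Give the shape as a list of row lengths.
[4, 2, 1, 1, 1]

Row-insert each entry into an empty tableau.

After inserting 9: P = [[9]].
After inserting 8: P = [[8], [9]].
After inserting 4: P = [[4], [8], [9]].
After inserting 3: P = [[3], [4], [8], [9]].
After inserting 1: P = [[1], [3], [4], [8], [9]].
After inserting 2: P = [[1, 2], [3], [4], [8], [9]].
After inserting 7: P = [[1, 2, 7], [3], [4], [8], [9]].
After inserting 5: P = [[1, 2, 5], [3, 7], [4], [8], [9]].
After inserting 6: P = [[1, 2, 5, 6], [3, 7], [4], [8], [9]].

The final insertion tableau P = [[1, 2, 5, 6], [3, 7], [4], [8], [9]] has shape [4, 2, 1, 1, 1].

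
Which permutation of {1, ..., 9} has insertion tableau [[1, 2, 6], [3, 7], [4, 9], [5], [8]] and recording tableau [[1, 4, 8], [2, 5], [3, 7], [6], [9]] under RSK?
Reverse the RSK construction: for i from n down to 1, find the cell of Q containing i, remove the entry at that cell from P, and reverse-bump it up through P; the value ejected from row 1 is w(i).

Step i=9: Q has 9 at row 5, column 1; remove 8 from row 5 of P and reverse-bump: 8 enters row 4 and ejects 5; 5 enters row 3 and ejects 4; 4 enters row 2 and ejects 3; 3 enters row 1 and ejects 2. So w(9) = 2. P is now [[1, 3, 6], [4, 7], [5, 9], [8]].
Step i=8: Q has 8 at row 1, column 3; remove that cell from P, ejecting 6. So w(8) = 6. P is now [[1, 3], [4, 7], [5, 9], [8]].
Step i=7: Q has 7 at row 3, column 2; remove 9 from row 3 of P and reverse-bump: 9 enters row 2 and ejects 7; 7 enters row 1 and ejects 3. So w(7) = 3. P is now [[1, 7], [4, 9], [5], [8]].
Step i=6: Q has 6 at row 4, column 1; remove 8 from row 4 of P and reverse-bump: 8 enters row 3 and ejects 5; 5 enters row 2 and ejects 4; 4 enters row 1 and ejects 1. So w(6) = 1. P is now [[4, 7], [5, 9], [8]].
Step i=5: Q has 5 at row 2, column 2; remove 9 from row 2 of P and reverse-bump: 9 enters row 1 and ejects 7. So w(5) = 7. P is now [[4, 9], [5], [8]].
Step i=4: Q has 4 at row 1, column 2; remove that cell from P, ejecting 9. So w(4) = 9. P is now [[4], [5], [8]].
Step i=3: Q has 3 at row 3, column 1; remove 8 from row 3 of P and reverse-bump: 8 enters row 2 and ejects 5; 5 enters row 1 and ejects 4. So w(3) = 4. P is now [[5], [8]].
Step i=2: Q has 2 at row 2, column 1; remove 8 from row 2 of P and reverse-bump: 8 enters row 1 and ejects 5. So w(2) = 5. P is now [[8]].
Step i=1: Q has 1 at row 1, column 1; remove that cell from P, ejecting 8. So w(1) = 8. P is now [].

So w = 8 5 4 9 7 1 3 6 2.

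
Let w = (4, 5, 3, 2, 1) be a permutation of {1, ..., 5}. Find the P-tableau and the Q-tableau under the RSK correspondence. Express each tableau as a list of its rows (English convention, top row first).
Insert each entry of the permutation into P by Schensted row insertion, recording in Q the position of each new cell.

Insert 4: appended to row 1. P = [[4]].
Insert 5: appended to row 1. P = [[4, 5]].
Insert 3: 3 bumps 4 from row 1; 4 starts row 2. P = [[3, 5], [4]].
Insert 2: 2 bumps 3 from row 1; 3 bumps 4 from row 2; 4 starts row 3. P = [[2, 5], [3], [4]].
Insert 1: 1 bumps 2 from row 1; 2 bumps 3 from row 2; 3 bumps 4 from row 3; 4 starts row 4. P = [[1, 5], [2], [3], [4]].

So P = [[1, 5], [2], [3], [4]], Q = [[1, 2], [3], [4], [5]].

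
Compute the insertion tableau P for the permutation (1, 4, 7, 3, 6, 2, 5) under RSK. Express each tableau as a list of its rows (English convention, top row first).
P = [[1, 2, 5], [3, 6], [4, 7]]

Insert 1: appended to row 1. P = [[1]].
Insert 4: appended to row 1. P = [[1, 4]].
Insert 7: appended to row 1. P = [[1, 4, 7]].
Insert 3: 3 bumps 4 from row 1; 4 starts row 2. P = [[1, 3, 7], [4]].
Insert 6: 6 bumps 7 from row 1; 7 appends to row 2. P = [[1, 3, 6], [4, 7]].
Insert 2: 2 bumps 3 from row 1; 3 bumps 4 from row 2; 4 starts row 3. P = [[1, 2, 6], [3, 7], [4]].
Insert 5: 5 bumps 6 from row 1; 6 bumps 7 from row 2; 7 appends to row 3. P = [[1, 2, 5], [3, 6], [4, 7]].

So P = [[1, 2, 5], [3, 6], [4, 7]].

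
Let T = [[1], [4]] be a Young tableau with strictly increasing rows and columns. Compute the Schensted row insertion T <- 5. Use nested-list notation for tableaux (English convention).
[[1, 5], [4]]

5 is larger than every entry of row 1, so it is appended to row 1. The new tableau is [[1, 5], [4]].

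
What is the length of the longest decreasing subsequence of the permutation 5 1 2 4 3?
3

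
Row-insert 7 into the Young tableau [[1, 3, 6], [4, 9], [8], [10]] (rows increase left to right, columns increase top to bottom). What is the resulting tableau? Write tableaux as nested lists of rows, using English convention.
[[1, 3, 6, 7], [4, 9], [8], [10]]

7 is larger than every entry of row 1, so it is appended to row 1. The new tableau is [[1, 3, 6, 7], [4, 9], [8], [10]].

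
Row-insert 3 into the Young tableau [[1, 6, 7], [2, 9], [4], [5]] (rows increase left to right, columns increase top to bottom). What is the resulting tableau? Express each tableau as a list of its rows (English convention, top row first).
[[1, 3, 7], [2, 6], [4, 9], [5]]

In row 1, 3 replaces 6 (the leftmost entry greater than 3); 6 is bumped to row 2. In row 2, 6 replaces 9 (the leftmost entry greater than 6); 9 is bumped to row 3. 9 is appended to row 3. The new tableau is [[1, 3, 7], [2, 6], [4, 9], [5]].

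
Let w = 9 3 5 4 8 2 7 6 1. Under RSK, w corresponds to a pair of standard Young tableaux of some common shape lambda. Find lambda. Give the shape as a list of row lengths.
Row-insert each entry into an empty tableau.

After inserting 9: P = [[9]].
After inserting 3: P = [[3], [9]].
After inserting 5: P = [[3, 5], [9]].
After inserting 4: P = [[3, 4], [5], [9]].
After inserting 8: P = [[3, 4, 8], [5], [9]].
After inserting 2: P = [[2, 4, 8], [3], [5], [9]].
After inserting 7: P = [[2, 4, 7], [3, 8], [5], [9]].
After inserting 6: P = [[2, 4, 6], [3, 7], [5, 8], [9]].
After inserting 1: P = [[1, 4, 6], [2, 7], [3, 8], [5], [9]].

The final insertion tableau P = [[1, 4, 6], [2, 7], [3, 8], [5], [9]] has shape [3, 2, 2, 1, 1].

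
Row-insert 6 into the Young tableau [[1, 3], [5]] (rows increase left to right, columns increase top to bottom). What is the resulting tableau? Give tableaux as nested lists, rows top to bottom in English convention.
6 is larger than every entry of row 1, so it is appended to row 1. The new tableau is [[1, 3, 6], [5]].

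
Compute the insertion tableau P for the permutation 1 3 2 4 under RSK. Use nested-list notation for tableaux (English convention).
Insert 1: appended to row 1. P = [[1]].
Insert 3: appended to row 1. P = [[1, 3]].
Insert 2: 2 bumps 3 from row 1; 3 starts row 2. P = [[1, 2], [3]].
Insert 4: appended to row 1. P = [[1, 2, 4], [3]].

So P = [[1, 2, 4], [3]].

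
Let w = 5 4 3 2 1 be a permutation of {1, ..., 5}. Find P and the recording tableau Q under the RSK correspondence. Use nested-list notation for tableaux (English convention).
Insert each entry of the permutation into P by Schensted row insertion, recording in Q the position of each new cell.

After inserting 5: P = [[5]].
After inserting 4: P = [[4], [5]].
After inserting 3: P = [[3], [4], [5]].
After inserting 2: P = [[2], [3], [4], [5]].
After inserting 1: P = [[1], [2], [3], [4], [5]].

So P = [[1], [2], [3], [4], [5]], Q = [[1], [2], [3], [4], [5]].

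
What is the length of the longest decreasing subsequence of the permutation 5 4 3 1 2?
4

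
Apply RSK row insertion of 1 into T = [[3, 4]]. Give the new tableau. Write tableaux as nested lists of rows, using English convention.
In row 1, 1 replaces 3 (the leftmost entry greater than 1); 3 is bumped to row 2. 3 starts a new row 2. The new tableau is [[1, 4], [3]].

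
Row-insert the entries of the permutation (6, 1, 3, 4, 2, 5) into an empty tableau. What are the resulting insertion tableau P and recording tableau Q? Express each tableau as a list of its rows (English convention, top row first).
Insert each entry of the permutation into P by Schensted row insertion, recording in Q the position of each new cell.

Insert 6: appended to row 1. P = [[6]], Q = [[1]].
Insert 1: 1 bumps 6 from row 1; 6 starts row 2. P = [[1], [6]], Q = [[1], [2]].
Insert 3: appended to row 1. P = [[1, 3], [6]], Q = [[1, 3], [2]].
Insert 4: appended to row 1. P = [[1, 3, 4], [6]], Q = [[1, 3, 4], [2]].
Insert 2: 2 bumps 3 from row 1; 3 bumps 6 from row 2; 6 starts row 3. P = [[1, 2, 4], [3], [6]], Q = [[1, 3, 4], [2], [5]].
Insert 5: appended to row 1. P = [[1, 2, 4, 5], [3], [6]], Q = [[1, 3, 4, 6], [2], [5]].

So P = [[1, 2, 4, 5], [3], [6]], Q = [[1, 3, 4, 6], [2], [5]].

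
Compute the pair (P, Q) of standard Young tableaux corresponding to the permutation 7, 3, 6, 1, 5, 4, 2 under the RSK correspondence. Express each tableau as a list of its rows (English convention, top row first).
Insert each entry of the permutation into P by Schensted row insertion, recording in Q the position of each new cell.

Insert 7: appended to row 1. P = [[7]].
Insert 3: 3 bumps 7 from row 1; 7 starts row 2. P = [[3], [7]].
Insert 6: appended to row 1. P = [[3, 6], [7]].
Insert 1: 1 bumps 3 from row 1; 3 bumps 7 from row 2; 7 starts row 3. P = [[1, 6], [3], [7]].
Insert 5: 5 bumps 6 from row 1; 6 appends to row 2. P = [[1, 5], [3, 6], [7]].
Insert 4: 4 bumps 5 from row 1; 5 bumps 6 from row 2; 6 bumps 7 from row 3; 7 starts row 4. P = [[1, 4], [3, 5], [6], [7]].
Insert 2: 2 bumps 4 from row 1; 4 bumps 5 from row 2; 5 bumps 6 from row 3; 6 bumps 7 from row 4; 7 starts row 5. P = [[1, 2], [3, 4], [5], [6], [7]].

So P = [[1, 2], [3, 4], [5], [6], [7]], Q = [[1, 3], [2, 5], [4], [6], [7]].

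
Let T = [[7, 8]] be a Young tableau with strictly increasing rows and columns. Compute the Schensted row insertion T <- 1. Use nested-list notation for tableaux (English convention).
[[1, 8], [7]]

In row 1, 1 replaces 7 (the leftmost entry greater than 1); 7 is bumped to row 2. 7 starts a new row 2. The new tableau is [[1, 8], [7]].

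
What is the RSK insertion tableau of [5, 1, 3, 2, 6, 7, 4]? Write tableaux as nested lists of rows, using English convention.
P = [[1, 2, 4, 7], [3, 6], [5]]

After inserting 5: P = [[5]].
After inserting 1: P = [[1], [5]].
After inserting 3: P = [[1, 3], [5]].
After inserting 2: P = [[1, 2], [3], [5]].
After inserting 6: P = [[1, 2, 6], [3], [5]].
After inserting 7: P = [[1, 2, 6, 7], [3], [5]].
After inserting 4: P = [[1, 2, 4, 7], [3, 6], [5]].

So P = [[1, 2, 4, 7], [3, 6], [5]].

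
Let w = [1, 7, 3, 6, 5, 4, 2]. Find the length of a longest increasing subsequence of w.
3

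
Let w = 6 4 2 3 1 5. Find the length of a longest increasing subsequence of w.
3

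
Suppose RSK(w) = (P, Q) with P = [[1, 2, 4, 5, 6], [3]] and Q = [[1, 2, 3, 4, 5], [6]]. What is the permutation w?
Reverse RSK: for i = n, n-1, ..., 1, locate i in Q, remove the corresponding corner cell from P, and reverse-bump its entry up through P; the value ejected from row 1 is w(i).

So w = 1 3 4 5 6 2.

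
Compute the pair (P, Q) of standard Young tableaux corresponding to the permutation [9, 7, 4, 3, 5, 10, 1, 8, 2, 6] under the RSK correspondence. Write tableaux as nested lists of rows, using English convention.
Insert each entry of the permutation into P by Schensted row insertion, recording in Q the position of each new cell.

After inserting 9: P = [[9]].
After inserting 7: P = [[7], [9]].
After inserting 4: P = [[4], [7], [9]].
After inserting 3: P = [[3], [4], [7], [9]].
After inserting 5: P = [[3, 5], [4], [7], [9]].
After inserting 10: P = [[3, 5, 10], [4], [7], [9]].
After inserting 1: P = [[1, 5, 10], [3], [4], [7], [9]].
After inserting 8: P = [[1, 5, 8], [3, 10], [4], [7], [9]].
After inserting 2: P = [[1, 2, 8], [3, 5], [4, 10], [7], [9]].
After inserting 6: P = [[1, 2, 6], [3, 5, 8], [4, 10], [7], [9]].

So P = [[1, 2, 6], [3, 5, 8], [4, 10], [7], [9]], Q = [[1, 5, 6], [2, 8, 10], [3, 9], [4], [7]].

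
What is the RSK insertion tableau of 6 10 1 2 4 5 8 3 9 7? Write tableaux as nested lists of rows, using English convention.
P = [[1, 2, 3, 5, 7, 9], [4, 8], [6, 10]]

After inserting 6: P = [[6]].
After inserting 10: P = [[6, 10]].
After inserting 1: P = [[1, 10], [6]].
After inserting 2: P = [[1, 2], [6, 10]].
After inserting 4: P = [[1, 2, 4], [6, 10]].
After inserting 5: P = [[1, 2, 4, 5], [6, 10]].
After inserting 8: P = [[1, 2, 4, 5, 8], [6, 10]].
After inserting 3: P = [[1, 2, 3, 5, 8], [4, 10], [6]].
After inserting 9: P = [[1, 2, 3, 5, 8, 9], [4, 10], [6]].
After inserting 7: P = [[1, 2, 3, 5, 7, 9], [4, 8], [6, 10]].

So P = [[1, 2, 3, 5, 7, 9], [4, 8], [6, 10]].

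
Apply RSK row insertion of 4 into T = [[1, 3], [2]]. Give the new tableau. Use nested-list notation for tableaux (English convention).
[[1, 3, 4], [2]]

4 is larger than every entry of row 1, so it is appended to row 1. The new tableau is [[1, 3, 4], [2]].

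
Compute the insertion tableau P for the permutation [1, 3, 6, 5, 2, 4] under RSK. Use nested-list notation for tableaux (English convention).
After inserting 1: P = [[1]].
After inserting 3: P = [[1, 3]].
After inserting 6: P = [[1, 3, 6]].
After inserting 5: P = [[1, 3, 5], [6]].
After inserting 2: P = [[1, 2, 5], [3], [6]].
After inserting 4: P = [[1, 2, 4], [3, 5], [6]].

So P = [[1, 2, 4], [3, 5], [6]].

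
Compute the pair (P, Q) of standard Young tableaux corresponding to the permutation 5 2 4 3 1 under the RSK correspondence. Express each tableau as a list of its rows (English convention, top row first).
P = [[1, 3], [2], [4], [5]], Q = [[1, 3], [2], [4], [5]]

Insert each entry of the permutation into P by Schensted row insertion, recording in Q the position of each new cell.

Insert 5: appended to row 1. P = [[5]].
Insert 2: 2 bumps 5 from row 1; 5 starts row 2. P = [[2], [5]].
Insert 4: appended to row 1. P = [[2, 4], [5]].
Insert 3: 3 bumps 4 from row 1; 4 bumps 5 from row 2; 5 starts row 3. P = [[2, 3], [4], [5]].
Insert 1: 1 bumps 2 from row 1; 2 bumps 4 from row 2; 4 bumps 5 from row 3; 5 starts row 4. P = [[1, 3], [2], [4], [5]].

So P = [[1, 3], [2], [4], [5]], Q = [[1, 3], [2], [4], [5]].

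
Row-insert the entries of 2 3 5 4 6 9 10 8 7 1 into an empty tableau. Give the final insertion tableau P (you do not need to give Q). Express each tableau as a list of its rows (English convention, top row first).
Insert 2: appended to row 1. P = [[2]].
Insert 3: appended to row 1. P = [[2, 3]].
Insert 5: appended to row 1. P = [[2, 3, 5]].
Insert 4: 4 bumps 5 from row 1; 5 starts row 2. P = [[2, 3, 4], [5]].
Insert 6: appended to row 1. P = [[2, 3, 4, 6], [5]].
Insert 9: appended to row 1. P = [[2, 3, 4, 6, 9], [5]].
Insert 10: appended to row 1. P = [[2, 3, 4, 6, 9, 10], [5]].
Insert 8: 8 bumps 9 from row 1; 9 appends to row 2. P = [[2, 3, 4, 6, 8, 10], [5, 9]].
Insert 7: 7 bumps 8 from row 1; 8 bumps 9 from row 2; 9 starts row 3. P = [[2, 3, 4, 6, 7, 10], [5, 8], [9]].
Insert 1: 1 bumps 2 from row 1; 2 bumps 5 from row 2; 5 bumps 9 from row 3; 9 starts row 4. P = [[1, 3, 4, 6, 7, 10], [2, 8], [5], [9]].

So P = [[1, 3, 4, 6, 7, 10], [2, 8], [5], [9]].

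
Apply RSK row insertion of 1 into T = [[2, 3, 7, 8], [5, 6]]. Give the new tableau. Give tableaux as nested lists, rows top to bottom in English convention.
In row 1, 1 replaces 2 (the leftmost entry greater than 1); 2 is bumped to row 2. In row 2, 2 replaces 5 (the leftmost entry greater than 2); 5 is bumped to row 3. 5 starts a new row 3. The new tableau is [[1, 3, 7, 8], [2, 6], [5]].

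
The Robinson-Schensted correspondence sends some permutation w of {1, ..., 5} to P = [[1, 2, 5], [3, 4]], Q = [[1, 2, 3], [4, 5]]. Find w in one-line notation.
3 4 5 1 2

Reverse the RSK construction: for i from n down to 1, find the cell of Q containing i, remove the entry at that cell from P, and reverse-bump it up through P; the value ejected from row 1 is w(i).

Step i=5: Q has 5 at row 2, column 2; remove 4 from row 2 of P and reverse-bump: 4 enters row 1 and ejects 2. So w(5) = 2. P is now [[1, 4, 5], [3]].
Step i=4: Q has 4 at row 2, column 1; remove 3 from row 2 of P and reverse-bump: 3 enters row 1 and ejects 1. So w(4) = 1. P is now [[3, 4, 5]].
Step i=3: Q has 3 at row 1, column 3; remove that cell from P, ejecting 5. So w(3) = 5. P is now [[3, 4]].
Step i=2: Q has 2 at row 1, column 2; remove that cell from P, ejecting 4. So w(2) = 4. P is now [[3]].
Step i=1: Q has 1 at row 1, column 1; remove that cell from P, ejecting 3. So w(1) = 3. P is now [].

So w = 3 4 5 1 2.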